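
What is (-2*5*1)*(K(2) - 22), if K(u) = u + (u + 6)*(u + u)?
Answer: -120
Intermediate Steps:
K(u) = u + 2*u*(6 + u) (K(u) = u + (6 + u)*(2*u) = u + 2*u*(6 + u))
(-2*5*1)*(K(2) - 22) = (-2*5*1)*(2*(13 + 2*2) - 22) = (-10*1)*(2*(13 + 4) - 22) = -10*(2*17 - 22) = -10*(34 - 22) = -10*12 = -120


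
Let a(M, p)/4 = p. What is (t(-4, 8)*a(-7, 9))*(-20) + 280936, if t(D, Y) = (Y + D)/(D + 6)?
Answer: 279496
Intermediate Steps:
t(D, Y) = (D + Y)/(6 + D)
a(M, p) = 4*p
(t(-4, 8)*a(-7, 9))*(-20) + 280936 = (((-4 + 8)/(6 - 4))*(4*9))*(-20) + 280936 = ((4/2)*36)*(-20) + 280936 = (((½)*4)*36)*(-20) + 280936 = (2*36)*(-20) + 280936 = 72*(-20) + 280936 = -1440 + 280936 = 279496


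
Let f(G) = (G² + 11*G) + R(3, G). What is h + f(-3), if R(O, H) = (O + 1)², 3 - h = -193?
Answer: 188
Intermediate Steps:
h = 196 (h = 3 - 1*(-193) = 3 + 193 = 196)
R(O, H) = (1 + O)²
f(G) = 16 + G² + 11*G (f(G) = (G² + 11*G) + (1 + 3)² = (G² + 11*G) + 4² = (G² + 11*G) + 16 = 16 + G² + 11*G)
h + f(-3) = 196 + (16 + (-3)² + 11*(-3)) = 196 + (16 + 9 - 33) = 196 - 8 = 188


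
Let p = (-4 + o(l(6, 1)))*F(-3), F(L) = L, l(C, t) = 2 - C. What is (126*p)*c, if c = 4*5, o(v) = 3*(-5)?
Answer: 143640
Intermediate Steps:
o(v) = -15
c = 20
p = 57 (p = (-4 - 15)*(-3) = -19*(-3) = 57)
(126*p)*c = (126*57)*20 = 7182*20 = 143640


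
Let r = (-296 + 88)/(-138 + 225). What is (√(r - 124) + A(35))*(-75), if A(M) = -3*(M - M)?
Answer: -50*I*√239163/29 ≈ -843.18*I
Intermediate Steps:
A(M) = 0 (A(M) = -3*0 = 0)
r = -208/87 ≈ -2.3908
(√(r - 124) + A(35))*(-75) = (√(-208/87 - 124) + 0)*(-75) = (√(-10996/87) + 0)*(-75) = (2*I*√239163/87 + 0)*(-75) = (2*I*√239163/87)*(-75) = -50*I*√239163/29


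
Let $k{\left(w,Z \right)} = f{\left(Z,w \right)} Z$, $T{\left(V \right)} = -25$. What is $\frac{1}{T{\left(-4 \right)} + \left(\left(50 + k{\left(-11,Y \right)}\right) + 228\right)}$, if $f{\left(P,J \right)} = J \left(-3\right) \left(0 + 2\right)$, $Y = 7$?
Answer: $\frac{1}{715} \approx 0.0013986$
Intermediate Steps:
$f{\left(P,J \right)} = - 6 J$ ($f{\left(P,J \right)} = - 3 J 2 = - 6 J$)
$k{\left(w,Z \right)} = - 6 Z w$ ($k{\left(w,Z \right)} = - 6 w Z = - 6 Z w$)
$\frac{1}{T{\left(-4 \right)} + \left(\left(50 + k{\left(-11,Y \right)}\right) + 228\right)} = \frac{1}{-25 + \left(\left(50 - 42 \left(-11\right)\right) + 228\right)} = \frac{1}{-25 + \left(\left(50 + 462\right) + 228\right)} = \frac{1}{-25 + \left(512 + 228\right)} = \frac{1}{-25 + 740} = \frac{1}{715}$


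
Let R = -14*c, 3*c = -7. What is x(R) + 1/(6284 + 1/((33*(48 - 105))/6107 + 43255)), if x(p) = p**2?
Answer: 5314082387231936/4979876546529 ≈ 1067.1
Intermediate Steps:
c = -7/3 (c = (1/3)*(-7) = -7/3 ≈ -2.3333)
R = 98/3 (R = -14*(-7/3) = 98/3 ≈ 32.667)
x(R) + 1/(6284 + 1/((33*(48 - 105))/6107 + 43255)) = (98/3)**2 + 1/(6284 + 1/((33*(48 - 105))/6107 + 43255)) = 9604/9 + 1/(6284 + 1/((33*(-57))*(1/6107) + 43255)) = 9604/9 + 1/(6284 + 1/(-1881*1/6107 + 43255)) = 9604/9 + 1/(6284 + 1/(-1881/6107 + 43255)) = 9604/9 + 1/(6284 + 1/(264156404/6107)) = 9604/9 + 1/(6284 + 6107/264156404) = 9604/9 + 1/(1659958848843/264156404) = 9604/9 + 264156404/1659958848843 = 5314082387231936/4979876546529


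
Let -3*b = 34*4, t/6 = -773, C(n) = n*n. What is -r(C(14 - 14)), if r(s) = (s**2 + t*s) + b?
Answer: 136/3 ≈ 45.333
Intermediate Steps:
C(n) = n**2
t = -4638 (t = 6*(-773) = -4638)
b = -136/3 (b = -34*4/3 = -1/3*136 = -136/3 ≈ -45.333)
r(s) = -136/3 + s**2 - 4638*s (r(s) = (s**2 - 4638*s) - 136/3 = -136/3 + s**2 - 4638*s)
-r(C(14 - 14)) = -(-136/3 + ((14 - 14)**2)**2 - 4638*(14 - 14)**2) = -(-136/3 + (0**2)**2 - 4638*0**2) = -(-136/3 + 0**2 - 4638*0) = -(-136/3 + 0 + 0) = -1*(-136/3) = 136/3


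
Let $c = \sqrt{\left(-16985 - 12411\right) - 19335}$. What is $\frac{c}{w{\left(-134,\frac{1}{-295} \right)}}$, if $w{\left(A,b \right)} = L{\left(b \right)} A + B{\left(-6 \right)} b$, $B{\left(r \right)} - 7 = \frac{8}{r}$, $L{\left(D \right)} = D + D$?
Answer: $\frac{885 i \sqrt{48731}}{787} \approx 248.24 i$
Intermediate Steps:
$L{\left(D \right)} = 2 D$
$c = i \sqrt{48731}$ ($c = \sqrt{\left(-16985 - 12411\right) - 19335} = \sqrt{-29396 - 19335} = \sqrt{-48731} = i \sqrt{48731} \approx 220.75 i$)
$B{\left(r \right)} = 7 + \frac{8}{r}$
$w{\left(A,b \right)} = \frac{17 b}{3} + 2 A b$ ($w{\left(A,b \right)} = 2 b A + \left(7 + \frac{8}{-6}\right) b = 2 A b + \left(7 + 8 \left(- \frac{1}{6}\right)\right) b = 2 A b + \left(7 - \frac{4}{3}\right) b = 2 A b + \frac{17 b}{3} = \frac{17 b}{3} + 2 A b$)
$\frac{c}{w{\left(-134,\frac{1}{-295} \right)}} = \frac{i \sqrt{48731}}{\frac{1}{3} \frac{1}{-295} \left(17 + 6 \left(-134\right)\right)} = \frac{i \sqrt{48731}}{\frac{1}{3} \left(- \frac{1}{295}\right) \left(17 - 804\right)} = \frac{i \sqrt{48731}}{\frac{1}{3} \left(- \frac{1}{295}\right) \left(-787\right)} = \frac{i \sqrt{48731}}{\frac{787}{885}} = i \sqrt{48731} \cdot \frac{885}{787} = \frac{885 i \sqrt{48731}}{787}$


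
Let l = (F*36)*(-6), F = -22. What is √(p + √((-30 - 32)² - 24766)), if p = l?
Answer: √(4752 + I*√20922) ≈ 68.943 + 1.049*I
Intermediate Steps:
l = 4752 (l = -22*36*(-6) = -792*(-6) = 4752)
p = 4752
√(p + √((-30 - 32)² - 24766)) = √(4752 + √((-30 - 32)² - 24766)) = √(4752 + √((-62)² - 24766)) = √(4752 + √(3844 - 24766)) = √(4752 + √(-20922)) = √(4752 + I*√20922)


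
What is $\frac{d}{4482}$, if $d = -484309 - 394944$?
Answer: $- \frac{879253}{4482} \approx -196.17$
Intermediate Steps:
$d = -879253$
$\frac{d}{4482} = - \frac{879253}{4482}$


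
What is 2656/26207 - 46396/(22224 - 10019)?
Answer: -1183483492/319856435 ≈ -3.7000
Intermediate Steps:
2656/26207 - 46396/(22224 - 10019) = 2656*(1/26207) - 46396/12205 = 2656/26207 - 46396*1/12205 = 2656/26207 - 46396/12205 = -1183483492/319856435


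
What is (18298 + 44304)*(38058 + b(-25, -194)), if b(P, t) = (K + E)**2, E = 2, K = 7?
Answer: 2387577678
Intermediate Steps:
b(P, t) = 81 (b(P, t) = (7 + 2)**2 = 9**2 = 81)
(18298 + 44304)*(38058 + b(-25, -194)) = (18298 + 44304)*(38058 + 81) = 62602*38139 = 2387577678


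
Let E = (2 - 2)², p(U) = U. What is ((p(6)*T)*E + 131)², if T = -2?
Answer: 17161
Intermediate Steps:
E = 0 (E = 0² = 0)
((p(6)*T)*E + 131)² = ((6*(-2))*0 + 131)² = (-12*0 + 131)² = (0 + 131)² = 131² = 17161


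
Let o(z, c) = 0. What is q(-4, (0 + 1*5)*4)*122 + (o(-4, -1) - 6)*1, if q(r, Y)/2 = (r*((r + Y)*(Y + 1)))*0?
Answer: -6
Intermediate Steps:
q(r, Y) = 0 (q(r, Y) = 2*((r*((r + Y)*(Y + 1)))*0) = 2*((r*((Y + r)*(1 + Y)))*0) = 2*((r*((1 + Y)*(Y + r)))*0) = 2*((r*(1 + Y)*(Y + r))*0) = 2*0 = 0)
q(-4, (0 + 1*5)*4)*122 + (o(-4, -1) - 6)*1 = 0*122 + (0 - 6)*1 = 0 - 6*1 = 0 - 6 = -6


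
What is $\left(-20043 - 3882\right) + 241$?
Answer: $-23684$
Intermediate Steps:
$\left(-20043 - 3882\right) + 241 = -23925 + 241 = -23684$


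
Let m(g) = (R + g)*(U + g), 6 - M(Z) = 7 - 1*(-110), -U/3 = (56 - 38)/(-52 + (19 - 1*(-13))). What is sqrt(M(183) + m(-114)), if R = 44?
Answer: 16*sqrt(30) ≈ 87.636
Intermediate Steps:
U = 27/10 (U = -3*(56 - 38)/(-52 + (19 - 1*(-13))) = -54/(-52 + (19 + 13)) = -54/(-52 + 32) = -54/(-20) = -54*(-1)/20 = -3*(-9/10) = 27/10 ≈ 2.7000)
M(Z) = -111 (M(Z) = 6 - (7 - 1*(-110)) = 6 - (7 + 110) = 6 - 1*117 = 6 - 117 = -111)
m(g) = (44 + g)*(27/10 + g)
sqrt(M(183) + m(-114)) = sqrt(-111 + (594/5 + (-114)**2 + (467/10)*(-114))) = sqrt(-111 + (594/5 + 12996 - 26619/5)) = sqrt(-111 + 7791) = sqrt(7680) = 16*sqrt(30)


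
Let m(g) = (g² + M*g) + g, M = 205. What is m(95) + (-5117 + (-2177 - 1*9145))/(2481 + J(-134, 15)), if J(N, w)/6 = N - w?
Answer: 45363826/1587 ≈ 28585.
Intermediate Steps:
J(N, w) = -6*w + 6*N (J(N, w) = 6*(N - w) = -6*w + 6*N)
m(g) = g² + 206*g (m(g) = (g² + 205*g) + g = g² + 206*g)
m(95) + (-5117 + (-2177 - 1*9145))/(2481 + J(-134, 15)) = 95*(206 + 95) + (-5117 + (-2177 - 1*9145))/(2481 + (-6*15 + 6*(-134))) = 95*301 + (-5117 + (-2177 - 9145))/(2481 + (-90 - 804)) = 28595 + (-5117 - 11322)/(2481 - 894) = 28595 - 16439/1587 = 45363826/1587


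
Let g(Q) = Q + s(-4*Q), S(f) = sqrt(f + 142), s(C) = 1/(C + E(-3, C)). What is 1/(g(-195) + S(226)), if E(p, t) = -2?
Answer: -118029602/22792876169 - 2421136*sqrt(23)/22792876169 ≈ -0.0056878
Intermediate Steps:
s(C) = 1/(-2 + C) (s(C) = 1/(C - 2) = 1/(-2 + C))
S(f) = sqrt(142 + f)
g(Q) = Q + 1/(-2 - 4*Q)
1/(g(-195) + S(226)) = 1/((-195 - 1/(2 + 4*(-195))) + sqrt(142 + 226)) = 1/((-195 - 1/(2 - 780)) + sqrt(368)) = 1/((-195 - 1/(-778)) + 4*sqrt(23)) = 1/((-195 - 1*(-1/778)) + 4*sqrt(23)) = 1/((-195 + 1/778) + 4*sqrt(23)) = 1/(-151709/778 + 4*sqrt(23))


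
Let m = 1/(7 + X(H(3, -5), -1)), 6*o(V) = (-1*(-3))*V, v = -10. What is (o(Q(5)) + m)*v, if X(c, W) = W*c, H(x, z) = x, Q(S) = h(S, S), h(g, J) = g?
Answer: -55/2 ≈ -27.500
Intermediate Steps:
Q(S) = S
o(V) = V/2 (o(V) = ((-1*(-3))*V)/6 = (3*V)/6 = V/2)
m = ¼ (m = 1/(7 - 1*3) = 1/(7 - 3) = 1/4 = ¼ ≈ 0.25000)
(o(Q(5)) + m)*v = ((½)*5 + ¼)*(-10) = (5/2 + ¼)*(-10) = (11/4)*(-10) = -55/2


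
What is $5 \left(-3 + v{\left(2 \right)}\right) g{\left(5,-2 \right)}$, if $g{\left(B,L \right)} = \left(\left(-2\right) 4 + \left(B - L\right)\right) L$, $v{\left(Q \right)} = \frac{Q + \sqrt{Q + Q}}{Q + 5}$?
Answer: $- \frac{170}{7} \approx -24.286$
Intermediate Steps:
$v{\left(Q \right)} = \frac{Q + \sqrt{2} \sqrt{Q}}{5 + Q}$ ($v{\left(Q \right)} = \frac{Q + \sqrt{2 Q}}{5 + Q} = \frac{Q + \sqrt{2} \sqrt{Q}}{5 + Q}$)
$g{\left(B,L \right)} = L \left(-8 + B - L\right)$ ($g{\left(B,L \right)} = \left(-8 + \left(B - L\right)\right) L = \left(-8 + B - L\right) L = L \left(-8 + B - L\right)$)
$5 \left(-3 + v{\left(2 \right)}\right) g{\left(5,-2 \right)} = 5 \left(-3 + \frac{2 + \sqrt{2} \sqrt{2}}{5 + 2}\right) \left(- 2 \left(-8 + 5 - -2\right)\right) = 5 \left(-3 + \frac{2 + 2}{7}\right) \left(- 2 \left(-8 + 5 + 2\right)\right) = 5 \left(-3 + \frac{1}{7} \cdot 4\right) \left(\left(-2\right) \left(-1\right)\right) = 5 \left(-3 + \frac{4}{7}\right) 2 = 5 \left(- \frac{17}{7}\right) 2 = \left(- \frac{85}{7}\right) 2 = - \frac{170}{7}$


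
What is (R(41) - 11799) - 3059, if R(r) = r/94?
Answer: -1396611/94 ≈ -14858.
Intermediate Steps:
R(r) = r/94 (R(r) = r*(1/94) = r/94)
(R(41) - 11799) - 3059 = ((1/94)*41 - 11799) - 3059 = (41/94 - 11799) - 3059 = -1109065/94 - 3059 = -1396611/94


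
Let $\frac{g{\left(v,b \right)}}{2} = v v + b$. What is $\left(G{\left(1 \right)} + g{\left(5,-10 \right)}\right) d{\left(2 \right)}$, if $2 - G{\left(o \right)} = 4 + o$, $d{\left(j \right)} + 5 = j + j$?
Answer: $-27$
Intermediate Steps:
$d{\left(j \right)} = -5 + 2 j$ ($d{\left(j \right)} = -5 + \left(j + j\right) = -5 + 2 j$)
$g{\left(v,b \right)} = 2 b + 2 v^{2}$ ($g{\left(v,b \right)} = 2 \left(v v + b\right) = 2 \left(v^{2} + b\right) = 2 \left(b + v^{2}\right) = 2 b + 2 v^{2}$)
$G{\left(o \right)} = -2 - o$ ($G{\left(o \right)} = 2 - \left(4 + o\right) = -2 - o$)
$\left(G{\left(1 \right)} + g{\left(5,-10 \right)}\right) d{\left(2 \right)} = \left(\left(-2 - 1\right) + \left(2 \left(-10\right) + 2 \cdot 5^{2}\right)\right) \left(-5 + 2 \cdot 2\right) = \left(\left(-2 - 1\right) + \left(-20 + 2 \cdot 25\right)\right) \left(-5 + 4\right) = \left(-3 + \left(-20 + 50\right)\right) \left(-1\right) = \left(-3 + 30\right) \left(-1\right) = 27 \left(-1\right) = -27$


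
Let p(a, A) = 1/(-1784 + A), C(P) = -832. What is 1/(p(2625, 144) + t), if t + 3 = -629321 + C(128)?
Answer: -1640/1033455841 ≈ -1.5869e-6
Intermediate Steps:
t = -630156 (t = -3 + (-629321 - 832) = -3 - 630153 = -630156)
1/(p(2625, 144) + t) = 1/(1/(-1784 + 144) - 630156) = 1/(1/(-1640) - 630156) = 1/(-1/1640 - 630156) = 1/(-1033455841/1640) = -1640/1033455841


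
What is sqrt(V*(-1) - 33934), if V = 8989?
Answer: I*sqrt(42923) ≈ 207.18*I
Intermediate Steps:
sqrt(V*(-1) - 33934) = sqrt(8989*(-1) - 33934) = sqrt(-8989 - 33934) = sqrt(-42923) = I*sqrt(42923)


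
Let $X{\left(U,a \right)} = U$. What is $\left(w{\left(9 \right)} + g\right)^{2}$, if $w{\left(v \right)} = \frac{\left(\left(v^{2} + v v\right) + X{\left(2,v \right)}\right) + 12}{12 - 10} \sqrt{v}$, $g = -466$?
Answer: $40804$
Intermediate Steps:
$w{\left(v \right)} = \sqrt{v} \left(7 + v^{2}\right)$ ($w{\left(v \right)} = \frac{\left(\left(v^{2} + v v\right) + 2\right) + 12}{12 - 10} \sqrt{v} = \frac{\left(\left(v^{2} + v^{2}\right) + 2\right) + 12}{2} \sqrt{v} = \left(\left(2 v^{2} + 2\right) + 12\right) \frac{1}{2} \sqrt{v} = \left(\left(2 + 2 v^{2}\right) + 12\right) \frac{1}{2} \sqrt{v} = \left(14 + 2 v^{2}\right) \frac{1}{2} \sqrt{v} = \left(7 + v^{2}\right) \sqrt{v} = \sqrt{v} \left(7 + v^{2}\right)$)
$\left(w{\left(9 \right)} + g\right)^{2} = \left(\sqrt{9} \left(7 + 9^{2}\right) - 466\right)^{2} = \left(3 \left(7 + 81\right) - 466\right)^{2} = \left(3 \cdot 88 - 466\right)^{2} = \left(264 - 466\right)^{2} = \left(-202\right)^{2} = 40804$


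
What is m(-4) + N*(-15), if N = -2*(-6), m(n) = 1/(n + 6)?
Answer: -359/2 ≈ -179.50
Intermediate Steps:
m(n) = 1/(6 + n)
N = 12
m(-4) + N*(-15) = 1/(6 - 4) + 12*(-15) = 1/2 - 180 = ½ - 180 = -359/2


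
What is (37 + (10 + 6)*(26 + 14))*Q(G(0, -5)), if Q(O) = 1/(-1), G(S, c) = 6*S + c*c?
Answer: -677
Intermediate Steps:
G(S, c) = c² + 6*S (G(S, c) = 6*S + c² = c² + 6*S)
Q(O) = -1
(37 + (10 + 6)*(26 + 14))*Q(G(0, -5)) = (37 + (10 + 6)*(26 + 14))*(-1) = (37 + 16*40)*(-1) = (37 + 640)*(-1) = 677*(-1) = -677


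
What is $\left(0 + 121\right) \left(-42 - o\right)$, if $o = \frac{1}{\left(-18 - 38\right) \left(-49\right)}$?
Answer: $- \frac{13945129}{2744} \approx -5082.0$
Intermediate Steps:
$o = \frac{1}{2744}$ ($o = \frac{1}{-56} \left(- \frac{1}{49}\right) = \left(- \frac{1}{56}\right) \left(- \frac{1}{49}\right) = \frac{1}{2744} \approx 0.00036443$)
$\left(0 + 121\right) \left(-42 - o\right) = \left(0 + 121\right) \left(-42 - \frac{1}{2744}\right) = 121 \left(-42 - \frac{1}{2744}\right) = 121 \left(- \frac{115249}{2744}\right) = - \frac{13945129}{2744}$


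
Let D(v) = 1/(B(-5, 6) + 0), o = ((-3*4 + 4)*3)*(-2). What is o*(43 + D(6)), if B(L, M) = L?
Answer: 10272/5 ≈ 2054.4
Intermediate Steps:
o = 48 (o = ((-12 + 4)*3)*(-2) = -8*3*(-2) = -24*(-2) = 48)
D(v) = -1/5 (D(v) = 1/(-5 + 0) = 1/(-5) = -1/5)
o*(43 + D(6)) = 48*(43 - 1/5) = 48*(214/5) = 10272/5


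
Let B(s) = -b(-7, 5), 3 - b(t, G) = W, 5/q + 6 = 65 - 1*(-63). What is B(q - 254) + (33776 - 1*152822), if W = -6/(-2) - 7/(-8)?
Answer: -952361/8 ≈ -1.1905e+5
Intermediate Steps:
q = 5/122 (q = 5/(-6 + (65 - 1*(-63))) = 5/(-6 + (65 + 63)) = 5/(-6 + 128) = 5/122 ≈ 0.040984)
W = 31/8 (W = -6*(-1/2) - 7*(-1/8) = 3 + 7/8 = 31/8 ≈ 3.8750)
b(t, G) = -7/8 (b(t, G) = 3 - 1*31/8 = 3 - 31/8 = -7/8)
B(s) = 7/8 (B(s) = -1*(-7/8) = 7/8)
B(q - 254) + (33776 - 1*152822) = 7/8 + (33776 - 1*152822) = 7/8 + (33776 - 152822) = 7/8 - 119046 = -952361/8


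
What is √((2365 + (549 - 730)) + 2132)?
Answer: 2*√1079 ≈ 65.696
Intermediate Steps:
√((2365 + (549 - 730)) + 2132) = √((2365 - 181) + 2132) = √(2184 + 2132) = √4316 = 2*√1079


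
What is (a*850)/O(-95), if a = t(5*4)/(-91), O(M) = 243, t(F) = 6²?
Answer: -3400/2457 ≈ -1.3838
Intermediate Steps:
t(F) = 36
a = -36/91 (a = 36/(-91) = 36*(-1/91) = -36/91 ≈ -0.39560)
(a*850)/O(-95) = -36/91*850/243 = -30600/91*1/243 = -3400/2457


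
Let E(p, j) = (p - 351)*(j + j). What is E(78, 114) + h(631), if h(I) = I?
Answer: -61613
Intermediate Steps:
E(p, j) = 2*j*(-351 + p) (E(p, j) = (-351 + p)*(2*j) = 2*j*(-351 + p))
E(78, 114) + h(631) = 2*114*(-351 + 78) + 631 = 2*114*(-273) + 631 = -62244 + 631 = -61613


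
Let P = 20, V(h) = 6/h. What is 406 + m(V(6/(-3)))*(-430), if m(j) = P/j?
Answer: 9818/3 ≈ 3272.7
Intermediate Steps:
m(j) = 20/j
406 + m(V(6/(-3)))*(-430) = 406 + (20/((6/((6/(-3))))))*(-430) = 406 + (20/((6/((6*(-⅓))))))*(-430) = 406 + (20/((6/(-2))))*(-430) = 406 + (20/((6*(-½))))*(-430) = 406 + (20/(-3))*(-430) = 406 + (20*(-⅓))*(-430) = 406 - 20/3*(-430) = 406 + 8600/3 = 9818/3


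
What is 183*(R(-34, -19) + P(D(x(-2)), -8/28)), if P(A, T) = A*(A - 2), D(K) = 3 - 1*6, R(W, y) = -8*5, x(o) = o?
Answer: -4575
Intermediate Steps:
R(W, y) = -40
D(K) = -3 (D(K) = 3 - 6 = -3)
P(A, T) = A*(-2 + A)
183*(R(-34, -19) + P(D(x(-2)), -8/28)) = 183*(-40 - 3*(-2 - 3)) = 183*(-40 - 3*(-5)) = 183*(-40 + 15) = 183*(-25) = -4575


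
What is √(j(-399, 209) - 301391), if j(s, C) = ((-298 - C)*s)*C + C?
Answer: 7*√856695 ≈ 6479.0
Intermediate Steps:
j(s, C) = C + C*s*(-298 - C) (j(s, C) = (s*(-298 - C))*C + C = C*s*(-298 - C) + C = C + C*s*(-298 - C))
√(j(-399, 209) - 301391) = √(209*(1 - 298*(-399) - 1*209*(-399)) - 301391) = √(209*(1 + 118902 + 83391) - 301391) = √(209*202294 - 301391) = √(42279446 - 301391) = √41978055 = 7*√856695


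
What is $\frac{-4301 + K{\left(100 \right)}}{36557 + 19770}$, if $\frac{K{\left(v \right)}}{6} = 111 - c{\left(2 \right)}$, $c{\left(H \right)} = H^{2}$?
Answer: $- \frac{3659}{56327} \approx -0.06496$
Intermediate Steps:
$K{\left(v \right)} = 642$ ($K{\left(v \right)} = 6 \left(111 - 2^{2}\right) = 6 \left(111 - 4\right) = 6 \cdot 107 = 642$)
$\frac{-4301 + K{\left(100 \right)}}{36557 + 19770} = \frac{-4301 + 642}{36557 + 19770} = - \frac{3659}{56327}$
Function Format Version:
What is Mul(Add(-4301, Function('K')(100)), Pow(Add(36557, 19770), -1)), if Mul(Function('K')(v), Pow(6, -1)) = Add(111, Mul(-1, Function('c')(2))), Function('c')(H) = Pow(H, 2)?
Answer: Rational(-3659, 56327) ≈ -0.064960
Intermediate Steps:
Function('K')(v) = 642 (Function('K')(v) = Mul(6, Add(111, Mul(-1, Pow(2, 2)))) = Mul(6, Add(111, Mul(-1, 4))) = Mul(6, Add(111, -4)) = Mul(6, 107) = 642)
Mul(Add(-4301, Function('K')(100)), Pow(Add(36557, 19770), -1)) = Mul(Add(-4301, 642), Pow(Add(36557, 19770), -1)) = Mul(-3659, Pow(56327, -1)) = Mul(-3659, Rational(1, 56327)) = Rational(-3659, 56327)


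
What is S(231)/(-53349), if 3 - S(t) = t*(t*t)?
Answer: 4108796/17783 ≈ 231.05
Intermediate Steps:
S(t) = 3 - t**3 (S(t) = 3 - t*t*t = 3 - t*t**2 = 3 - t**3)
S(231)/(-53349) = (3 - 1*231**3)/(-53349) = (3 - 1*12326391)*(-1/53349) = (3 - 12326391)*(-1/53349) = -12326388*(-1/53349) = 4108796/17783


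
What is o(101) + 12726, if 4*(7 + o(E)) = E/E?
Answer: 50877/4 ≈ 12719.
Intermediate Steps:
o(E) = -27/4 (o(E) = -7 + (E/E)/4 = -7 + (1/4)*1 = -7 + 1/4 = -27/4)
o(101) + 12726 = -27/4 + 12726 = 50877/4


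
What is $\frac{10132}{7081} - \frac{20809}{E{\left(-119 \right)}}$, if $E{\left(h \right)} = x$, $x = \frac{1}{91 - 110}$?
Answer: $\frac{2799632183}{7081} \approx 3.9537 \cdot 10^{5}$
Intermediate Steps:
$x = - \frac{1}{19}$ ($x = \frac{1}{-19} = - \frac{1}{19} \approx -0.052632$)
$E{\left(h \right)} = - \frac{1}{19}$
$\frac{10132}{7081} - \frac{20809}{E{\left(-119 \right)}} = \frac{10132}{7081} - \frac{20809}{- \frac{1}{19}} = 10132 \cdot \frac{1}{7081} - -395371 = \frac{10132}{7081} + 395371 = \frac{2799632183}{7081}$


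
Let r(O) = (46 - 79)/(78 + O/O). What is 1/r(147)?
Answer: -79/33 ≈ -2.3939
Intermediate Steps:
r(O) = -33/79 (r(O) = -33/(78 + 1) = -33/79)
1/r(147) = 1/(-33/79) = -79/33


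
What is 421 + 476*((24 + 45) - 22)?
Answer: 22793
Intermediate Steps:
421 + 476*((24 + 45) - 22) = 421 + 476*(69 - 22) = 421 + 476*47 = 421 + 22372 = 22793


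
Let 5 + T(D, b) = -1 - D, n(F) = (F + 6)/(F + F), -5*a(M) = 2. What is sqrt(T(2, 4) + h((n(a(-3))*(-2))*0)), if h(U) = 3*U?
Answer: 2*I*sqrt(2) ≈ 2.8284*I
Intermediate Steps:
a(M) = -2/5 (a(M) = -1/5*2 = -2/5)
n(F) = (6 + F)/(2*F) (n(F) = (6 + F)/((2*F)) = (6 + F)*(1/(2*F)) = (6 + F)/(2*F))
T(D, b) = -6 - D (T(D, b) = -5 + (-1 - D) = -6 - D)
sqrt(T(2, 4) + h((n(a(-3))*(-2))*0)) = sqrt((-6 - 1*2) + 3*((((6 - 2/5)/(2*(-2/5)))*(-2))*0)) = sqrt((-6 - 2) + 3*((((1/2)*(-5/2)*(28/5))*(-2))*0)) = sqrt(-8 + 3*(-7*(-2)*0)) = sqrt(-8 + 3*(14*0)) = sqrt(-8 + 3*0) = sqrt(-8 + 0) = sqrt(-8) = 2*I*sqrt(2)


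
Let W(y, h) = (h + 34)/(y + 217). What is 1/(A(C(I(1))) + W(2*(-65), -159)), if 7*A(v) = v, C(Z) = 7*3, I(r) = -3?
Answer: 87/136 ≈ 0.63971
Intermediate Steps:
W(y, h) = (34 + h)/(217 + y)
C(Z) = 21
A(v) = v/7
1/(A(C(I(1))) + W(2*(-65), -159)) = 1/((⅐)*21 + (34 - 159)/(217 + 2*(-65))) = 1/(3 - 125/(217 - 130)) = 1/(3 - 125/87) = 1/(136/87) = 87/136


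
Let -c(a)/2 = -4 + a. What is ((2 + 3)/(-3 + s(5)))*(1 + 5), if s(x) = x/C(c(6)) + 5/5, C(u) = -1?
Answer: -30/7 ≈ -4.2857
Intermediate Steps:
c(a) = 8 - 2*a (c(a) = -2*(-4 + a) = 8 - 2*a)
s(x) = 1 - x (s(x) = x/(-1) + 5/5 = x*(-1) + 5*(⅕) = -x + 1 = 1 - x)
((2 + 3)/(-3 + s(5)))*(1 + 5) = ((2 + 3)/(-3 + (1 - 1*5)))*(1 + 5) = (5/(-3 + (1 - 5)))*6 = (5/(-3 - 4))*6 = (5/(-7))*6 = (5*(-⅐))*6 = -5/7*6 = -30/7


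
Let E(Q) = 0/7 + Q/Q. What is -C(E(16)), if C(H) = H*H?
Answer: -1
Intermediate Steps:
E(Q) = 1 (E(Q) = 0*(1/7) + 1 = 0 + 1 = 1)
C(H) = H**2
-C(E(16)) = -1*1**2 = -1*1 = -1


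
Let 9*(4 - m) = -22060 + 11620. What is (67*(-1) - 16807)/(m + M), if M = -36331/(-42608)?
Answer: -718967392/49632043 ≈ -14.486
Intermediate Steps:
m = 1164 (m = 4 - (-22060 + 11620)/9 = 4 - 1/9*(-10440) = 4 + 1160 = 1164)
M = 36331/42608 (M = -36331*(-1/42608) = 36331/42608 ≈ 0.85268)
(67*(-1) - 16807)/(m + M) = (67*(-1) - 16807)/(1164 + 36331/42608) = (-67 - 16807)/(49632043/42608) = -16874*42608/49632043 = -718967392/49632043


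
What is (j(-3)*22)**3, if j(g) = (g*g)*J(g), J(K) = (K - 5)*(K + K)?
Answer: 858458456064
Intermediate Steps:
J(K) = 2*K*(-5 + K) (J(K) = (-5 + K)*(2*K) = 2*K*(-5 + K))
j(g) = 2*g**3*(-5 + g) (j(g) = (g*g)*(2*g*(-5 + g)) = g**2*(2*g*(-5 + g)) = 2*g**3*(-5 + g))
(j(-3)*22)**3 = ((2*(-3)**3*(-5 - 3))*22)**3 = ((2*(-27)*(-8))*22)**3 = (432*22)**3 = 9504**3 = 858458456064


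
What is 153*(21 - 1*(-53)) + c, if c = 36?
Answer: 11358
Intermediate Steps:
153*(21 - 1*(-53)) + c = 153*(21 - 1*(-53)) + 36 = 153*(21 + 53) + 36 = 153*74 + 36 = 11322 + 36 = 11358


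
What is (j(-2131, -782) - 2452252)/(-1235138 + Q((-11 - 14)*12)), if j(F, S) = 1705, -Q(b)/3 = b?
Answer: 2450547/1234238 ≈ 1.9855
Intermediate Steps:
Q(b) = -3*b
(j(-2131, -782) - 2452252)/(-1235138 + Q((-11 - 14)*12)) = (1705 - 2452252)/(-1235138 - 3*(-11 - 14)*12) = -2450547/(-1235138 - (-75)*12) = -2450547/(-1235138 - 3*(-300)) = -2450547/(-1235138 + 900) = -2450547/(-1234238) = -2450547*(-1/1234238) = 2450547/1234238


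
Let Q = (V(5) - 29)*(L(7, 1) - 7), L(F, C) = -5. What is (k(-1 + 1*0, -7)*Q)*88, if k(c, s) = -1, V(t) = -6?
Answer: -36960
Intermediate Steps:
Q = 420 (Q = (-6 - 29)*(-5 - 7) = -35*(-12) = 420)
(k(-1 + 1*0, -7)*Q)*88 = -1*420*88 = -420*88 = -36960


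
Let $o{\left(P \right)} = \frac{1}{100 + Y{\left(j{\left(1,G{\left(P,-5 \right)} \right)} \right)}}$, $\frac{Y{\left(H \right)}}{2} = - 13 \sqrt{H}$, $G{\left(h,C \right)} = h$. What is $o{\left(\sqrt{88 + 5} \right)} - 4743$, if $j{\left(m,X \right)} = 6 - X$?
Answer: $-4743 + \frac{1}{100 - 26 \sqrt{6 - \sqrt{93}}} \approx -4743.0 + 0.0039821 i$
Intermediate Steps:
$Y{\left(H \right)} = - 26 \sqrt{H}$ ($Y{\left(H \right)} = 2 \left(- 13 \sqrt{H}\right) = - 26 \sqrt{H}$)
$o{\left(P \right)} = \frac{1}{100 - 26 \sqrt{6 - P}}$
$o{\left(\sqrt{88 + 5} \right)} - 4743 = - \frac{1}{-100 + 26 \sqrt{6 - \sqrt{88 + 5}}} - 4743 = - \frac{1}{-100 + 26 \sqrt{6 - \sqrt{93}}} - 4743 = -4743 - \frac{1}{-100 + 26 \sqrt{6 - \sqrt{93}}}$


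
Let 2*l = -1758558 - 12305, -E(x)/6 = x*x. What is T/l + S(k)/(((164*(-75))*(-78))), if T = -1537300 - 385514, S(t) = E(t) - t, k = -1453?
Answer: -18739902853063/1698965962200 ≈ -11.030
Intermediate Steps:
E(x) = -6*x² (E(x) = -6*x*x = -6*x²)
l = -1770863/2 (l = (-1758558 - 12305)/2 = (½)*(-1770863) = -1770863/2 ≈ -8.8543e+5)
S(t) = -t - 6*t² (S(t) = -6*t² - t = -t - 6*t²)
T = -1922814
T/l + S(k)/(((164*(-75))*(-78))) = -1922814/(-1770863/2) + (-1453*(-1 - 6*(-1453)))/(((164*(-75))*(-78))) = -1922814*(-2/1770863) + (-1453*(-1 + 8718))/((-12300*(-78))) = 3845628/1770863 - 1453*8717/959400 = 3845628/1770863 - 12665801*1/959400 = 3845628/1770863 - 12665801/959400 = -18739902853063/1698965962200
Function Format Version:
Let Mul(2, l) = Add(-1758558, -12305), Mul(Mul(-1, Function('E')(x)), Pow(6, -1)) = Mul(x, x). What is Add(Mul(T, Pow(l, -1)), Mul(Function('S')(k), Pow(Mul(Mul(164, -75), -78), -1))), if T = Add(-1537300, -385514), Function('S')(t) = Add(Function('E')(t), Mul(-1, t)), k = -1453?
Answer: Rational(-18739902853063, 1698965962200) ≈ -11.030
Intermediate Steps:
Function('E')(x) = Mul(-6, Pow(x, 2)) (Function('E')(x) = Mul(-6, Mul(x, x)) = Mul(-6, Pow(x, 2)))
l = Rational(-1770863, 2) (l = Mul(Rational(1, 2), Add(-1758558, -12305)) = Mul(Rational(1, 2), -1770863) = Rational(-1770863, 2) ≈ -8.8543e+5)
Function('S')(t) = Add(Mul(-1, t), Mul(-6, Pow(t, 2))) (Function('S')(t) = Add(Mul(-6, Pow(t, 2)), Mul(-1, t)) = Add(Mul(-1, t), Mul(-6, Pow(t, 2))))
T = -1922814
Add(Mul(T, Pow(l, -1)), Mul(Function('S')(k), Pow(Mul(Mul(164, -75), -78), -1))) = Add(Mul(-1922814, Pow(Rational(-1770863, 2), -1)), Mul(Mul(-1453, Add(-1, Mul(-6, -1453))), Pow(Mul(Mul(164, -75), -78), -1))) = Add(Mul(-1922814, Rational(-2, 1770863)), Mul(Mul(-1453, Add(-1, 8718)), Pow(Mul(-12300, -78), -1))) = Add(Rational(3845628, 1770863), Mul(Mul(-1453, 8717), Pow(959400, -1))) = Add(Rational(3845628, 1770863), Mul(-12665801, Rational(1, 959400))) = Add(Rational(3845628, 1770863), Rational(-12665801, 959400)) = Rational(-18739902853063, 1698965962200)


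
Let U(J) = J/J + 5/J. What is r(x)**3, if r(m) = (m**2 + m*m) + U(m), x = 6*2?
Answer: 41890384817/1728 ≈ 2.4242e+7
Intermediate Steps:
U(J) = 1 + 5/J
x = 12
r(m) = 2*m**2 + (5 + m)/m (r(m) = (m**2 + m*m) + (5 + m)/m = (m**2 + m**2) + (5 + m)/m = 2*m**2 + (5 + m)/m)
r(x)**3 = ((5 + 12 + 2*12**3)/12)**3 = ((5 + 12 + 2*1728)/12)**3 = ((5 + 12 + 3456)/12)**3 = ((1/12)*3473)**3 = (3473/12)**3 = 41890384817/1728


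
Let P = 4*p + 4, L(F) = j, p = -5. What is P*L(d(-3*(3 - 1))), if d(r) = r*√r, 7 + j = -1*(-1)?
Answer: 96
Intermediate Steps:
j = -6 (j = -7 - 1*(-1) = -7 + 1 = -6)
d(r) = r^(3/2)
L(F) = -6
P = -16 (P = 4*(-5) + 4 = -20 + 4 = -16)
P*L(d(-3*(3 - 1))) = -16*(-6) = 96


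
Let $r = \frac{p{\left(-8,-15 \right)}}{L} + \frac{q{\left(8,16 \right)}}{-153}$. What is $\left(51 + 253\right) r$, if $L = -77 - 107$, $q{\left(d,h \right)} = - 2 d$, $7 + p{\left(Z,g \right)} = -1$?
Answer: $\frac{158384}{3519} \approx 45.008$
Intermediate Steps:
$p{\left(Z,g \right)} = -8$ ($p{\left(Z,g \right)} = -7 - 1 = -8$)
$L = -184$
$r = \frac{521}{3519}$ ($r = - \frac{8}{-184} + \frac{\left(-2\right) 8}{-153} = \left(-8\right) \left(- \frac{1}{184}\right) - - \frac{16}{153} = \frac{1}{23} + \frac{16}{153} = \frac{521}{3519} \approx 0.14805$)
$\left(51 + 253\right) r = \left(51 + 253\right) \frac{521}{3519} = 304 \cdot \frac{521}{3519} = \frac{158384}{3519}$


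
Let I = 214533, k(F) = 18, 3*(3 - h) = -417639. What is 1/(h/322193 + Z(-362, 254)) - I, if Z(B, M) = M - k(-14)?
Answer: -16342429389019/76176764 ≈ -2.1453e+5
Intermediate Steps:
h = 139216 (h = 3 - ⅓*(-417639) = 3 + 139213 = 139216)
Z(B, M) = -18 + M (Z(B, M) = M - 1*18 = M - 18 = -18 + M)
1/(h/322193 + Z(-362, 254)) - I = 1/(139216/322193 + (-18 + 254)) - 1*214533 = 1/(139216*(1/322193) + 236) - 214533 = 1/(139216/322193 + 236) - 214533 = 1/(76176764/322193) - 214533 = 322193/76176764 - 214533 = -16342429389019/76176764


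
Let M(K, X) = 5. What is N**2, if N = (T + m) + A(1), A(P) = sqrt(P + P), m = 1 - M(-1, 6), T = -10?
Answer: (14 - sqrt(2))**2 ≈ 158.40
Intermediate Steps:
m = -4 (m = 1 - 1*5 = 1 - 5 = -4)
A(P) = sqrt(2)*sqrt(P) (A(P) = sqrt(2*P) = sqrt(2)*sqrt(P))
N = -14 + sqrt(2) (N = (-10 - 4) + sqrt(2)*sqrt(1) = -14 + sqrt(2)*1 = -14 + sqrt(2) ≈ -12.586)
N**2 = (-14 + sqrt(2))**2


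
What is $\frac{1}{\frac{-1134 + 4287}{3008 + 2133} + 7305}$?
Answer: $\frac{5141}{37558158} \approx 0.00013688$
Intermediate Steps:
$\frac{1}{\frac{-1134 + 4287}{3008 + 2133} + 7305} = \frac{1}{\frac{3153}{5141} + 7305} = \frac{1}{\frac{37558158}{5141}} = \frac{5141}{37558158}$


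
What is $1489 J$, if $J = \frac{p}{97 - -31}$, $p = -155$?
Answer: $- \frac{230795}{128} \approx -1803.1$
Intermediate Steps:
$J = - \frac{155}{128}$ ($J = - \frac{155}{97 - -31} = - \frac{155}{97 + 31} = - \frac{155}{128} \approx -1.2109$)
$1489 J = 1489 \left(- \frac{155}{128}\right) = - \frac{230795}{128}$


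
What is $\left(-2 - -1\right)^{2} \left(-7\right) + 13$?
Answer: $6$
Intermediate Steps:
$\left(-2 - -1\right)^{2} \left(-7\right) + 13 = \left(-2 + \left(-3 + 4\right)\right)^{2} \left(-7\right) + 13 = \left(-2 + 1\right)^{2} \left(-7\right) + 13 = \left(-1\right)^{2} \left(-7\right) + 13 = 1 \left(-7\right) + 13 = -7 + 13 = 6$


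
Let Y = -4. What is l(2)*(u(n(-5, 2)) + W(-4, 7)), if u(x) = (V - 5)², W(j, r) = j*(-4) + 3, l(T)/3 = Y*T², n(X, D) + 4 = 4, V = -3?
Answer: -3984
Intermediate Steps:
n(X, D) = 0 (n(X, D) = -4 + 4 = 0)
l(T) = -12*T² (l(T) = 3*(-4*T²) = -12*T²)
W(j, r) = 3 - 4*j (W(j, r) = -4*j + 3 = 3 - 4*j)
u(x) = 64 (u(x) = (-3 - 5)² = (-8)² = 64)
l(2)*(u(n(-5, 2)) + W(-4, 7)) = (-12*2²)*(64 + (3 - 4*(-4))) = (-12*4)*(64 + (3 + 16)) = -48*(64 + 19) = -48*83 = -3984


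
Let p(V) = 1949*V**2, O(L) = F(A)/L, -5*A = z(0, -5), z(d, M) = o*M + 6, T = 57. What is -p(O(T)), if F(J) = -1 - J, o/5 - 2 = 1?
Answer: -10672724/81225 ≈ -131.40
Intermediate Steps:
o = 15 (o = 10 + 5*1 = 10 + 5 = 15)
z(d, M) = 6 + 15*M (z(d, M) = 15*M + 6 = 6 + 15*M)
A = 69/5 (A = -(6 + 15*(-5))/5 = -(6 - 75)/5 = -1/5*(-69) = 69/5 ≈ 13.800)
O(L) = -74/(5*L) (O(L) = (-1 - 1*69/5)/L = (-1 - 69/5)/L = -74/(5*L))
-p(O(T)) = -1949*(-74/5/57)**2 = -1949*(-74/5*1/57)**2 = -1949*(-74/285)**2 = -1949*5476/81225 = -1*10672724/81225 = -10672724/81225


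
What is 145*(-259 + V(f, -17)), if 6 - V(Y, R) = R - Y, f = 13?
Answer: -32335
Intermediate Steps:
V(Y, R) = 6 + Y - R (V(Y, R) = 6 - (R - Y) = 6 + (Y - R) = 6 + Y - R)
145*(-259 + V(f, -17)) = 145*(-259 + (6 + 13 - 1*(-17))) = 145*(-259 + (6 + 13 + 17)) = 145*(-259 + 36) = 145*(-223) = -32335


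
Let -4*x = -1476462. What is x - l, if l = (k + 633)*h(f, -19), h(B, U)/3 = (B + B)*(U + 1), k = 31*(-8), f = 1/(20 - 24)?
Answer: 717441/2 ≈ 3.5872e+5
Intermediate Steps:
x = 738231/2 (x = -¼*(-1476462) = 738231/2 ≈ 3.6912e+5)
f = -¼ (f = 1/(-4) = -¼ ≈ -0.25000)
k = -248
h(B, U) = 6*B*(1 + U) (h(B, U) = 3*((B + B)*(U + 1)) = 3*((2*B)*(1 + U)) = 3*(2*B*(1 + U)) = 6*B*(1 + U))
l = 10395 (l = (-248 + 633)*(6*(-¼)*(1 - 19)) = 385*(6*(-¼)*(-18)) = 385*27 = 10395)
x - l = 738231/2 - 1*10395 = 738231/2 - 10395 = 717441/2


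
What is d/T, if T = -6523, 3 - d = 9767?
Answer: 9764/6523 ≈ 1.4969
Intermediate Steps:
d = -9764 (d = 3 - 1*9767 = 3 - 9767 = -9764)
d/T = -9764/(-6523) = -9764*(-1/6523) = 9764/6523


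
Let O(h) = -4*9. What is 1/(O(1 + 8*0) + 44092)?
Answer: 1/44056 ≈ 2.2698e-5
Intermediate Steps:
O(h) = -36
1/(O(1 + 8*0) + 44092) = 1/(-36 + 44092) = 1/44056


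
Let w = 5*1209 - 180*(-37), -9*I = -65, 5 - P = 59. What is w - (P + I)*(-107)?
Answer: 69298/9 ≈ 7699.8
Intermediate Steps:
P = -54 (P = 5 - 1*59 = 5 - 59 = -54)
I = 65/9 (I = -⅑*(-65) = 65/9 ≈ 7.2222)
w = 12705 (w = 6045 + 6660 = 12705)
w - (P + I)*(-107) = 12705 - (-54 + 65/9)*(-107) = 12705 - (-421)*(-107)/9 = 12705 - 1*45047/9 = 12705 - 45047/9 = 69298/9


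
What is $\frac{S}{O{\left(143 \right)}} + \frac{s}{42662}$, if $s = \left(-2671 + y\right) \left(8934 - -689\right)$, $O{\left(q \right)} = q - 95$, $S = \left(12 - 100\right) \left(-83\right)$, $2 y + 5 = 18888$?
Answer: $\frac{429865535}{255972} \approx 1679.3$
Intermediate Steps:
$y = \frac{18883}{2}$ ($y = - \frac{5}{2} + \frac{1}{2} \cdot 18888 = - \frac{5}{2} + 9444 = \frac{18883}{2} \approx 9441.5$)
$S = 7304$ ($S = \left(-88\right) \left(-83\right) = 7304$)
$O{\left(q \right)} = -95 + q$
$s = \frac{130305043}{2}$ ($s = \left(-2671 + \frac{18883}{2}\right) \left(8934 - -689\right) = \frac{13541 \left(8934 + \left(-1945 + 2634\right)\right)}{2} = \frac{13541 \left(8934 + 689\right)}{2} = \frac{13541}{2} \cdot 9623 = \frac{130305043}{2} \approx 6.5153 \cdot 10^{7}$)
$\frac{S}{O{\left(143 \right)}} + \frac{s}{42662} = \frac{7304}{-95 + 143} + \frac{130305043}{2 \cdot 42662} = \frac{7304}{48} + \frac{130305043}{2} \cdot \frac{1}{42662} = 7304 \cdot \frac{1}{48} + \frac{130305043}{85324} = \frac{913}{6} + \frac{130305043}{85324} = \frac{429865535}{255972}$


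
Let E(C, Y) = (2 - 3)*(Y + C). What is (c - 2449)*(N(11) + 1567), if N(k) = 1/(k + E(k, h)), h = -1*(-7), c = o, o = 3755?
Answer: 14324208/7 ≈ 2.0463e+6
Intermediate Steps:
c = 3755
h = 7
E(C, Y) = -C - Y (E(C, Y) = -(C + Y) = -C - Y)
N(k) = -⅐ (N(k) = 1/(k + (-k - 1*7)) = 1/(k + (-k - 7)) = 1/(k + (-7 - k)) = 1/(-7) = -⅐)
(c - 2449)*(N(11) + 1567) = (3755 - 2449)*(-⅐ + 1567) = 1306*(10968/7) = 14324208/7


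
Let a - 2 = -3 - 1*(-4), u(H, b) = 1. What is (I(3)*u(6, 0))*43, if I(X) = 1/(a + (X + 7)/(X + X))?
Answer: 129/14 ≈ 9.2143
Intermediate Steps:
a = 3 (a = 2 + (-3 - 1*(-4)) = 2 + (-3 + 4) = 2 + 1 = 3)
I(X) = 1/(3 + (7 + X)/(2*X)) (I(X) = 1/(3 + (X + 7)/(X + X)) = 1/(3 + (7 + X)/((2*X))) = 1/(3 + (7 + X)*(1/(2*X))) = 1/(3 + (7 + X)/(2*X)))
(I(3)*u(6, 0))*43 = (((2/7)*3/(1 + 3))*1)*43 = (((2/7)*3/4)*1)*43 = (((2/7)*3*(1/4))*1)*43 = ((3/14)*1)*43 = (3/14)*43 = 129/14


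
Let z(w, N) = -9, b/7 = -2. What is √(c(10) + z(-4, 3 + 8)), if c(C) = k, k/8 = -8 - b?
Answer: √39 ≈ 6.2450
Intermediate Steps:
b = -14 (b = 7*(-2) = -14)
k = 48 (k = 8*(-8 - 1*(-14)) = 8*(-8 + 14) = 8*6 = 48)
c(C) = 48
√(c(10) + z(-4, 3 + 8)) = √(48 - 9) = √39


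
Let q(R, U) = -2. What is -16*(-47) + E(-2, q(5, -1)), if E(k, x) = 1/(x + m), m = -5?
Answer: 5263/7 ≈ 751.86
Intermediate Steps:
E(k, x) = 1/(-5 + x) (E(k, x) = 1/(x - 5) = 1/(-5 + x))
-16*(-47) + E(-2, q(5, -1)) = -16*(-47) + 1/(-5 - 2) = 752 + 1/(-7) = 752 - 1/7 = 5263/7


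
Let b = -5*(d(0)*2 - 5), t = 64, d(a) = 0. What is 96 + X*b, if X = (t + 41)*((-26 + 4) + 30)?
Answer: 21096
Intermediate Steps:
X = 840 (X = (64 + 41)*((-26 + 4) + 30) = 105*(-22 + 30) = 105*8 = 840)
b = 25 (b = -5*(0*2 - 5) = -5*(0 - 5) = -5*(-5) = 25)
96 + X*b = 96 + 840*25 = 96 + 21000 = 21096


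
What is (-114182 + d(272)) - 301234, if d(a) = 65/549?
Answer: -228063319/549 ≈ -4.1542e+5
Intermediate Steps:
d(a) = 65/549 (d(a) = 65*(1/549) = 65/549)
(-114182 + d(272)) - 301234 = (-114182 + 65/549) - 301234 = -62685853/549 - 301234 = -228063319/549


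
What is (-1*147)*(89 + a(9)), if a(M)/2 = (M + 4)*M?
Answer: -47481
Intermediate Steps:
a(M) = 2*M*(4 + M) (a(M) = 2*((M + 4)*M) = 2*((4 + M)*M) = 2*(M*(4 + M)) = 2*M*(4 + M))
(-1*147)*(89 + a(9)) = (-1*147)*(89 + 2*9*(4 + 9)) = -147*(89 + 2*9*13) = -147*(89 + 234) = -147*323 = -47481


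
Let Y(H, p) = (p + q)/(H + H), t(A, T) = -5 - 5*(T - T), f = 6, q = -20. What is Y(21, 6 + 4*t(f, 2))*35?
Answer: -85/3 ≈ -28.333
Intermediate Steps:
t(A, T) = -5 (t(A, T) = -5 - 5*0 = -5 + 0 = -5)
Y(H, p) = (-20 + p)/(2*H) (Y(H, p) = (p - 20)/(H + H) = (-20 + p)/((2*H)) = (-20 + p)*(1/(2*H)) = (-20 + p)/(2*H))
Y(21, 6 + 4*t(f, 2))*35 = ((½)*(-20 + (6 + 4*(-5)))/21)*35 = ((½)*(1/21)*(-20 + (6 - 20)))*35 = ((½)*(1/21)*(-20 - 14))*35 = ((½)*(1/21)*(-34))*35 = -17/21*35 = -85/3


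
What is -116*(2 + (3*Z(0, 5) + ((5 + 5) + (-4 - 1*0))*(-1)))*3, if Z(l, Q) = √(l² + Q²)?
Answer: -3828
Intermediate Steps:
Z(l, Q) = √(Q² + l²)
-116*(2 + (3*Z(0, 5) + ((5 + 5) + (-4 - 1*0))*(-1)))*3 = -116*(2 + (3*√(5² + 0²) + ((5 + 5) + (-4 - 1*0))*(-1)))*3 = -116*(2 + (3*√(25 + 0) + (10 + (-4 + 0))*(-1)))*3 = -116*(2 + (3*√25 + (10 - 4)*(-1)))*3 = -116*(2 + (3*5 + 6*(-1)))*3 = -116*(2 + (15 - 6))*3 = -116*(2 + 9)*3 = -1276*3 = -116*33 = -3828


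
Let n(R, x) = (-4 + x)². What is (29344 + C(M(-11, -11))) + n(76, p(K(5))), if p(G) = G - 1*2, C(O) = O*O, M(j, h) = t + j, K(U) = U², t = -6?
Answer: 29994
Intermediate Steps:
M(j, h) = -6 + j
C(O) = O²
p(G) = -2 + G (p(G) = G - 2 = -2 + G)
(29344 + C(M(-11, -11))) + n(76, p(K(5))) = (29344 + (-6 - 11)²) + (-4 + (-2 + 5²))² = (29344 + (-17)²) + (-4 + (-2 + 25))² = (29344 + 289) + (-4 + 23)² = 29633 + 19² = 29633 + 361 = 29994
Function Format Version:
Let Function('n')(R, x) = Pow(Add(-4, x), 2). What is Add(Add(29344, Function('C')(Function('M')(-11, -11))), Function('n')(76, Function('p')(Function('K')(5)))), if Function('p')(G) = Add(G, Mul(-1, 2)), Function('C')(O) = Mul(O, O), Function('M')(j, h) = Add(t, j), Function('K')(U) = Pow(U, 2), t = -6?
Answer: 29994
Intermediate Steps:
Function('M')(j, h) = Add(-6, j)
Function('C')(O) = Pow(O, 2)
Function('p')(G) = Add(-2, G) (Function('p')(G) = Add(G, -2) = Add(-2, G))
Add(Add(29344, Function('C')(Function('M')(-11, -11))), Function('n')(76, Function('p')(Function('K')(5)))) = Add(Add(29344, Pow(Add(-6, -11), 2)), Pow(Add(-4, Add(-2, Pow(5, 2))), 2)) = Add(Add(29344, Pow(-17, 2)), Pow(Add(-4, Add(-2, 25)), 2)) = Add(Add(29344, 289), Pow(Add(-4, 23), 2)) = Add(29633, Pow(19, 2)) = Add(29633, 361) = 29994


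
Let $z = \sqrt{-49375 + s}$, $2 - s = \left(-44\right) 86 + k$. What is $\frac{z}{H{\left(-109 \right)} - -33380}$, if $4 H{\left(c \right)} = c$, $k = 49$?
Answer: $\frac{4 i \sqrt{45638}}{133411} \approx 0.0064052 i$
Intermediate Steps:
$H{\left(c \right)} = \frac{c}{4}$
$s = 3737$ ($s = 2 - \left(\left(-44\right) 86 + 49\right) = 2 - \left(-3784 + 49\right) = 2 - -3735 = 2 + 3735 = 3737$)
$z = i \sqrt{45638}$ ($z = \sqrt{-49375 + 3737} = \sqrt{-45638} = i \sqrt{45638} \approx 213.63 i$)
$\frac{z}{H{\left(-109 \right)} - -33380} = \frac{i \sqrt{45638}}{\frac{1}{4} \left(-109\right) - -33380} = \frac{i \sqrt{45638}}{- \frac{109}{4} + 33380} = \frac{i \sqrt{45638}}{\frac{133411}{4}} = i \sqrt{45638} \cdot \frac{4}{133411} = \frac{4 i \sqrt{45638}}{133411}$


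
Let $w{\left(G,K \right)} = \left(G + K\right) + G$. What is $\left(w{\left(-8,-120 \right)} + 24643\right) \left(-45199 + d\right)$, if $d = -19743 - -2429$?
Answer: $-1532006091$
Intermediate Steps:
$w{\left(G,K \right)} = K + 2 G$
$d = -17314$ ($d = -19743 + 2429 = -17314$)
$\left(w{\left(-8,-120 \right)} + 24643\right) \left(-45199 + d\right) = \left(\left(-120 + 2 \left(-8\right)\right) + 24643\right) \left(-45199 - 17314\right) = \left(\left(-120 - 16\right) + 24643\right) \left(-62513\right) = \left(-136 + 24643\right) \left(-62513\right) = 24507 \left(-62513\right) = -1532006091$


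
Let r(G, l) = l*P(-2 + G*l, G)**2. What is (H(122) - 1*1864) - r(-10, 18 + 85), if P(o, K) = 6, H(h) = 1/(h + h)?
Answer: -1359567/244 ≈ -5572.0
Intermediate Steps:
H(h) = 1/(2*h)
r(G, l) = 36*l (r(G, l) = l*6**2 = l*36 = 36*l)
(H(122) - 1*1864) - r(-10, 18 + 85) = ((1/2)/122 - 1*1864) - 36*(18 + 85) = ((1/2)*(1/122) - 1864) - 36*103 = (1/244 - 1864) - 1*3708 = -454815/244 - 3708 = -1359567/244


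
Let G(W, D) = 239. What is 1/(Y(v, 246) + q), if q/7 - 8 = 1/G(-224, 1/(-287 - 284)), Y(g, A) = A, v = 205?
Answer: 239/72185 ≈ 0.0033109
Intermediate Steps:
q = 13391/239 (q = 56 + 7/239 = 13391/239 ≈ 56.029)
1/(Y(v, 246) + q) = 1/(246 + 13391/239) = 1/(72185/239) = 239/72185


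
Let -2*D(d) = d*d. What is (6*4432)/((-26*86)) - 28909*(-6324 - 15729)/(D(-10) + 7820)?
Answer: 118775904661/1447810 ≈ 82038.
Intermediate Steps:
D(d) = -d**2/2 (D(d) = -d*d/2 = -d**2/2)
(6*4432)/((-26*86)) - 28909*(-6324 - 15729)/(D(-10) + 7820) = (6*4432)/((-26*86)) - 28909*(-6324 - 15729)/(-1/2*(-10)**2 + 7820) = 26592/(-2236) - 28909*(-22053/(-1/2*100 + 7820)) = 26592*(-1/2236) - 28909*(-22053/(-50 + 7820)) = -6648/559 - 28909/(7770*(-1/22053)) = -6648/559 - 28909/(-2590/7351) = -6648/559 - 28909*(-7351/2590) = -6648/559 + 212510059/2590 = 118775904661/1447810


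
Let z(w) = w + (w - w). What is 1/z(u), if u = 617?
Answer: 1/617 ≈ 0.0016207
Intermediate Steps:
z(w) = w (z(w) = w + 0 = w)
1/z(u) = 1/617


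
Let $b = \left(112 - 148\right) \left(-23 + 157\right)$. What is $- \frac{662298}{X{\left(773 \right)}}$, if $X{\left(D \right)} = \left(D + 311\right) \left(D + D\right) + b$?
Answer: $- \frac{47307}{119360} \approx -0.39634$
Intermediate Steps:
$b = -4824$ ($b = \left(-36\right) 134 = -4824$)
$X{\left(D \right)} = -4824 + 2 D \left(311 + D\right)$ ($X{\left(D \right)} = \left(D + 311\right) \left(D + D\right) - 4824 = \left(311 + D\right) 2 D - 4824 = 2 D \left(311 + D\right) - 4824 = -4824 + 2 D \left(311 + D\right)$)
$- \frac{662298}{X{\left(773 \right)}} = - \frac{662298}{-4824 + 2 \cdot 773^{2} + 622 \cdot 773} = - \frac{662298}{-4824 + 2 \cdot 597529 + 480806} = - \frac{662298}{-4824 + 1195058 + 480806} = - \frac{662298}{1671040} = \left(-662298\right) \frac{1}{1671040} = - \frac{47307}{119360}$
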